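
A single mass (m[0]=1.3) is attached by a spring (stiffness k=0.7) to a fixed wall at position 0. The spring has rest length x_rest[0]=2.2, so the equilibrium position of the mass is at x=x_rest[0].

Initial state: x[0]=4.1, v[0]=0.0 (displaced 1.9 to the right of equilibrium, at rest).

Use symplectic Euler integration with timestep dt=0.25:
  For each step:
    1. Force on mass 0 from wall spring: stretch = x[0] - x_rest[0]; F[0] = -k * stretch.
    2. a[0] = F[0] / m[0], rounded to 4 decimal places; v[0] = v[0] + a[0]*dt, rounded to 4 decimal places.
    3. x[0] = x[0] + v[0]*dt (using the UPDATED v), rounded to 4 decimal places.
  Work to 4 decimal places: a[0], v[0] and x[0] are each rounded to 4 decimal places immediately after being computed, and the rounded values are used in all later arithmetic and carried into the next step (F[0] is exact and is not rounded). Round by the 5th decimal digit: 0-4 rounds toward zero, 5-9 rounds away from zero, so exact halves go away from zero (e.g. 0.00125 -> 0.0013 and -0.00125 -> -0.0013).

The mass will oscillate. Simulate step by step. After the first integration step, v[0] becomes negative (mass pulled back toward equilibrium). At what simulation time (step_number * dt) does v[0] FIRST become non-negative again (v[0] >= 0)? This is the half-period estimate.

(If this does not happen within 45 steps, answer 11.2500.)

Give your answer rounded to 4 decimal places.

Answer: 4.5000

Derivation:
Step 0: x=[4.1000] v=[0.0000]
Step 1: x=[4.0361] v=[-0.2558]
Step 2: x=[3.9104] v=[-0.5030]
Step 3: x=[3.7271] v=[-0.7333]
Step 4: x=[3.4924] v=[-0.9389]
Step 5: x=[3.2142] v=[-1.1129]
Step 6: x=[2.9019] v=[-1.2494]
Step 7: x=[2.5659] v=[-1.3439]
Step 8: x=[2.2176] v=[-1.3932]
Step 9: x=[1.8687] v=[-1.3956]
Step 10: x=[1.5310] v=[-1.3510]
Step 11: x=[1.2158] v=[-1.2610]
Step 12: x=[0.9337] v=[-1.1285]
Step 13: x=[0.6942] v=[-0.9580]
Step 14: x=[0.5054] v=[-0.7553]
Step 15: x=[0.3736] v=[-0.5272]
Step 16: x=[0.3033] v=[-0.2814]
Step 17: x=[0.2968] v=[-0.0261]
Step 18: x=[0.3543] v=[0.2301]
First v>=0 after going negative at step 18, time=4.5000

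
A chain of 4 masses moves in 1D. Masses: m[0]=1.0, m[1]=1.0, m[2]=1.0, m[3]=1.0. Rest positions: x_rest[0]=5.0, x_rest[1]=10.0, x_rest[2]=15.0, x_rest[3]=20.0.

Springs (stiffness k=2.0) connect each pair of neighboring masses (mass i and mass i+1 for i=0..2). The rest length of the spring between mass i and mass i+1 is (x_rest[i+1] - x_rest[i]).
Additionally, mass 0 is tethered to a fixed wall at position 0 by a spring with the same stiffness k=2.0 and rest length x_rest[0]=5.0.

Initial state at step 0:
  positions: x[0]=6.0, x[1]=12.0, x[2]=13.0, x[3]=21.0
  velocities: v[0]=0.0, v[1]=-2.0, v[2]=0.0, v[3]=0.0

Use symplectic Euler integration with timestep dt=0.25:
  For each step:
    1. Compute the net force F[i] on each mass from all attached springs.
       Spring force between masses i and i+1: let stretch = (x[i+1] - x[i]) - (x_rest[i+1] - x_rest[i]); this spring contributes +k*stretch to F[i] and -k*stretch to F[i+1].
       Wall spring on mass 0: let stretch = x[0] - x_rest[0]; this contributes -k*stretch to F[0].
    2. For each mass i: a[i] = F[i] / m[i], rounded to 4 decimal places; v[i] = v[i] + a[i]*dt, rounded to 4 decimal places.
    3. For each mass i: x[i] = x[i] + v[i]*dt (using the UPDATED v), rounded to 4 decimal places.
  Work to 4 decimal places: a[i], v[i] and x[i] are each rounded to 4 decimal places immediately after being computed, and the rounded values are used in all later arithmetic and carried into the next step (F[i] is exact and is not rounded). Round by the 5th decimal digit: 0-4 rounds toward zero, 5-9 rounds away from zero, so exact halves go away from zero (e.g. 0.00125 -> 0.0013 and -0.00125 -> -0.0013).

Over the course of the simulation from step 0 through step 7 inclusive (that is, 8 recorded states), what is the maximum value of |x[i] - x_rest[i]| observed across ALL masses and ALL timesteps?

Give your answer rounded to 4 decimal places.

Step 0: x=[6.0000 12.0000 13.0000 21.0000] v=[0.0000 -2.0000 0.0000 0.0000]
Step 1: x=[6.0000 10.8750 13.8750 20.6250] v=[0.0000 -4.5000 3.5000 -1.5000]
Step 2: x=[5.8594 9.5156 15.2188 20.0313] v=[-0.5625 -5.4375 5.3750 -2.3750]
Step 3: x=[5.4434 8.4121 16.4512 19.4610] v=[-1.6641 -4.4140 4.9297 -2.2813]
Step 4: x=[4.7180 7.9424 17.0550 19.1395] v=[-2.9015 -1.8788 2.4151 -1.2862]
Step 5: x=[3.8059 8.2087 16.7803 19.1824] v=[-3.6483 1.0653 -1.0990 0.1716]
Step 6: x=[2.9684 8.9961 15.7344 19.5501] v=[-3.3499 3.1497 -4.1838 1.4706]
Step 7: x=[2.5133 9.8724 14.3231 20.0658] v=[-1.8203 3.5050 -5.6451 2.0628]
Max displacement = 2.4867

Answer: 2.4867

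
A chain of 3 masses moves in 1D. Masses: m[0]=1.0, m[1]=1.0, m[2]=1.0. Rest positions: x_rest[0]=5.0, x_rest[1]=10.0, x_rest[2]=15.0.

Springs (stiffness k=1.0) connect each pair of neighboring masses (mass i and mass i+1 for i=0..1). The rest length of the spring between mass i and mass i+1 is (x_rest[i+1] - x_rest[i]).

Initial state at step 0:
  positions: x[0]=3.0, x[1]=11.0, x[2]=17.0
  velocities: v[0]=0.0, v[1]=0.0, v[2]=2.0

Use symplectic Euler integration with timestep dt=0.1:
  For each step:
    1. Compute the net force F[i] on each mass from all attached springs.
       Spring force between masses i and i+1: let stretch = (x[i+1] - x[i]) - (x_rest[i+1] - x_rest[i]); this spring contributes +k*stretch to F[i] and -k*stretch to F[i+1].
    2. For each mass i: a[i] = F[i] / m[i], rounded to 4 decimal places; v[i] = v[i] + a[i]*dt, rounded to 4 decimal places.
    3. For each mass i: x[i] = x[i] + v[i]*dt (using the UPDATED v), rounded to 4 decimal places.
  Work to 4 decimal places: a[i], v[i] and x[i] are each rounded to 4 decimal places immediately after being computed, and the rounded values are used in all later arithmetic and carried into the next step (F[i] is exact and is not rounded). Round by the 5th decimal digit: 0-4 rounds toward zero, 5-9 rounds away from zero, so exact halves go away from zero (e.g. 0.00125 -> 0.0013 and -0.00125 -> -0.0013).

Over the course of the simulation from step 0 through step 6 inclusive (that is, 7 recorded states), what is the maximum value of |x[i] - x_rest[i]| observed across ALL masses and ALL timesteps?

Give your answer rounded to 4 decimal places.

Step 0: x=[3.0000 11.0000 17.0000] v=[0.0000 0.0000 2.0000]
Step 1: x=[3.0300 10.9800 17.1900] v=[0.3000 -0.2000 1.9000]
Step 2: x=[3.0895 10.9426 17.3679] v=[0.5950 -0.3740 1.7790]
Step 3: x=[3.1775 10.8909 17.5316] v=[0.8803 -0.5168 1.6365]
Step 4: x=[3.2927 10.8285 17.6788] v=[1.1516 -0.6241 1.4724]
Step 5: x=[3.4332 10.7592 17.8075] v=[1.4052 -0.6927 1.2874]
Step 6: x=[3.5970 10.6872 17.9158] v=[1.6378 -0.7205 1.0826]
Max displacement = 2.9158

Answer: 2.9158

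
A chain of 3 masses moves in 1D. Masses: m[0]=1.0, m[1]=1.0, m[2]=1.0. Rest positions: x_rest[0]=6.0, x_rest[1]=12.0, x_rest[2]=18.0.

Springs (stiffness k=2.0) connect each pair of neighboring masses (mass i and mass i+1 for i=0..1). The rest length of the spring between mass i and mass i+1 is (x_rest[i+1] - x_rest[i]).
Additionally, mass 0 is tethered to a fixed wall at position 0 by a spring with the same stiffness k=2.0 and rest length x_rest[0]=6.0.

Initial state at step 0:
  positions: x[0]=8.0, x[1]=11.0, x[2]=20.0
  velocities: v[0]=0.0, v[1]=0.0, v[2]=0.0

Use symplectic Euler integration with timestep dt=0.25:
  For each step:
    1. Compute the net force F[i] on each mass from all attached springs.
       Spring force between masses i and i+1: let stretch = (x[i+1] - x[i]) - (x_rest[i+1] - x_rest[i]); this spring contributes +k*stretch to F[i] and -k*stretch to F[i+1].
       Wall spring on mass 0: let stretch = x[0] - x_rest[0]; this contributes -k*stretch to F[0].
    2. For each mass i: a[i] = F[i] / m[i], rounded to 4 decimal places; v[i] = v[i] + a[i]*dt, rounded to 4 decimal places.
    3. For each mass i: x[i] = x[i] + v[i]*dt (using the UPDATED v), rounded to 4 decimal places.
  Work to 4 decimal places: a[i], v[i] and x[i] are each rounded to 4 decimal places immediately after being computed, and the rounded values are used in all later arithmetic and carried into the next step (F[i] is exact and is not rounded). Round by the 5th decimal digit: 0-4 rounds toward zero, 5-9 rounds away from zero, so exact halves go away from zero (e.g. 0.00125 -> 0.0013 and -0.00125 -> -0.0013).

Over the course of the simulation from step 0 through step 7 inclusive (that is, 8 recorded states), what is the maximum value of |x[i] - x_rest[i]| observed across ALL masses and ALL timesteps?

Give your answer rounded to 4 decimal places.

Step 0: x=[8.0000 11.0000 20.0000] v=[0.0000 0.0000 0.0000]
Step 1: x=[7.3750 11.7500 19.6250] v=[-2.5000 3.0000 -1.5000]
Step 2: x=[6.3750 12.9375 19.0156] v=[-4.0000 4.7500 -2.4375]
Step 3: x=[5.3984 14.0645 18.3965] v=[-3.9063 4.5078 -2.4766]
Step 4: x=[4.8303 14.6497 17.9859] v=[-2.2725 2.3408 -1.6426]
Step 5: x=[4.8858 14.4245 17.9082] v=[0.2221 -0.9008 -0.3107]
Step 6: x=[5.5230 13.4424 18.1451] v=[2.5486 -3.9283 0.9475]
Step 7: x=[6.4597 12.0582 18.5442] v=[3.7468 -5.5367 1.5962]
Max displacement = 2.6497

Answer: 2.6497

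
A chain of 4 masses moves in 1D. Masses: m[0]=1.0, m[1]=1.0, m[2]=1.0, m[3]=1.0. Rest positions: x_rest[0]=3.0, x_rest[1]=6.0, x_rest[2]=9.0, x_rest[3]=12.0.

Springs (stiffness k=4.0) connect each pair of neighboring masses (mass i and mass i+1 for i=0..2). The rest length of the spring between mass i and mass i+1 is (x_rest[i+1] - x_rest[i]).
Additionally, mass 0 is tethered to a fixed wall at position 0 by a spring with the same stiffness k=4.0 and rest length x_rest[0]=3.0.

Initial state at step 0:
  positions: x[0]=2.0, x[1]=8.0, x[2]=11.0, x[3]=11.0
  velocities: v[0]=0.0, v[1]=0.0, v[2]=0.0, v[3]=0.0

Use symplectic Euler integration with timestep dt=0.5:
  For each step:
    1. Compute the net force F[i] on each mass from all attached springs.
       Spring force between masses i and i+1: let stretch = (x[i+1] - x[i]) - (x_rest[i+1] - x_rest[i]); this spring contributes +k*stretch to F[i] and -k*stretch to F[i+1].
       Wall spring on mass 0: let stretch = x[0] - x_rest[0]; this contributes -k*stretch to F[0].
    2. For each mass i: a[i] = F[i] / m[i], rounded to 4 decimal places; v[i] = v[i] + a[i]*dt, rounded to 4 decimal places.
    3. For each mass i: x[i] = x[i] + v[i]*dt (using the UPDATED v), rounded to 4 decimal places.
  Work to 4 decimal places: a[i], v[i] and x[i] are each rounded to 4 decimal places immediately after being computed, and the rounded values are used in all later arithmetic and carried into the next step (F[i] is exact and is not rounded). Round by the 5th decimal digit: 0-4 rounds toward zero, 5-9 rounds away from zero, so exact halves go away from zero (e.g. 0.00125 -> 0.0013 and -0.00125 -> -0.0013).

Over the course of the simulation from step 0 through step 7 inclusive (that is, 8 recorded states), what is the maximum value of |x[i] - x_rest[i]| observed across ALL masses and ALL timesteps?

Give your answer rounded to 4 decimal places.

Answer: 3.0000

Derivation:
Step 0: x=[2.0000 8.0000 11.0000 11.0000] v=[0.0000 0.0000 0.0000 0.0000]
Step 1: x=[6.0000 5.0000 8.0000 14.0000] v=[8.0000 -6.0000 -6.0000 6.0000]
Step 2: x=[3.0000 6.0000 8.0000 14.0000] v=[-6.0000 2.0000 0.0000 0.0000]
Step 3: x=[0.0000 6.0000 12.0000 11.0000] v=[-6.0000 0.0000 8.0000 -6.0000]
Step 4: x=[3.0000 6.0000 9.0000 12.0000] v=[6.0000 0.0000 -6.0000 2.0000]
Step 5: x=[6.0000 6.0000 6.0000 13.0000] v=[6.0000 0.0000 -6.0000 2.0000]
Step 6: x=[3.0000 6.0000 10.0000 10.0000] v=[-6.0000 0.0000 8.0000 -6.0000]
Step 7: x=[0.0000 7.0000 10.0000 10.0000] v=[-6.0000 2.0000 0.0000 0.0000]
Max displacement = 3.0000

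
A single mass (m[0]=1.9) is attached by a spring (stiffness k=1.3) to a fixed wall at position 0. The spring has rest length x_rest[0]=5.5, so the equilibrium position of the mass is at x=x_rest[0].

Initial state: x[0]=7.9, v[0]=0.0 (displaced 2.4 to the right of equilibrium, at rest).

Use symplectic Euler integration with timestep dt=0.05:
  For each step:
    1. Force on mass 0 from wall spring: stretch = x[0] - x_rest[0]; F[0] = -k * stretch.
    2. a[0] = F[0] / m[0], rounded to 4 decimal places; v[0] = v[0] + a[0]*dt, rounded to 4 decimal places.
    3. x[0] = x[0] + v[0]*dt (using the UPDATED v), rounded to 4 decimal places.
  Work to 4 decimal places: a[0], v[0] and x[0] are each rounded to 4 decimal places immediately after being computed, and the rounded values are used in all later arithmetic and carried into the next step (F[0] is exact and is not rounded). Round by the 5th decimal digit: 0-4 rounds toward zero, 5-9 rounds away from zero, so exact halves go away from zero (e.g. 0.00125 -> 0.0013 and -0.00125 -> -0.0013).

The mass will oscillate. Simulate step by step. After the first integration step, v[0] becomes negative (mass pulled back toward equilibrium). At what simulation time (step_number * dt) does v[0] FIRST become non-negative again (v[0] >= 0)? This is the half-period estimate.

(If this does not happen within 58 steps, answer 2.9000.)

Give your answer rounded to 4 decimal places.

Step 0: x=[7.9000] v=[0.0000]
Step 1: x=[7.8959] v=[-0.0821]
Step 2: x=[7.8877] v=[-0.1641]
Step 3: x=[7.8754] v=[-0.2458]
Step 4: x=[7.8590] v=[-0.3271]
Step 5: x=[7.8386] v=[-0.4078]
Step 6: x=[7.8142] v=[-0.4878]
Step 7: x=[7.7859] v=[-0.5670]
Step 8: x=[7.7536] v=[-0.6452]
Step 9: x=[7.7175] v=[-0.7223]
Step 10: x=[7.6776] v=[-0.7982]
Step 11: x=[7.6340] v=[-0.8727]
Step 12: x=[7.5867] v=[-0.9457]
Step 13: x=[7.5358] v=[-1.0171]
Step 14: x=[7.4815] v=[-1.0867]
Step 15: x=[7.4238] v=[-1.1545]
Step 16: x=[7.3628] v=[-1.2203]
Step 17: x=[7.2986] v=[-1.2840]
Step 18: x=[7.2313] v=[-1.3455]
Step 19: x=[7.1611] v=[-1.4047]
Step 20: x=[7.0880] v=[-1.4615]
Step 21: x=[7.0122] v=[-1.5158]
Step 22: x=[6.9338] v=[-1.5675]
Step 23: x=[6.8530] v=[-1.6166]
Step 24: x=[6.7699] v=[-1.6629]
Step 25: x=[6.6846] v=[-1.7063]
Step 26: x=[6.5973] v=[-1.7468]
Step 27: x=[6.5081] v=[-1.7843]
Step 28: x=[6.4172] v=[-1.8188]
Step 29: x=[6.3247] v=[-1.8502]
Step 30: x=[6.2308] v=[-1.8784]
Step 31: x=[6.1356] v=[-1.9034]
Step 32: x=[6.0393] v=[-1.9251]
Step 33: x=[5.9421] v=[-1.9436]
Step 34: x=[5.8442] v=[-1.9587]
Step 35: x=[5.7457] v=[-1.9705]
Step 36: x=[5.6468] v=[-1.9789]
Step 37: x=[5.5476] v=[-1.9839]
Step 38: x=[5.4483] v=[-1.9855]
Step 39: x=[5.3491] v=[-1.9837]
Step 40: x=[5.2502] v=[-1.9785]
Step 41: x=[5.1517] v=[-1.9700]
Step 42: x=[5.0538] v=[-1.9581]
Step 43: x=[4.9567] v=[-1.9428]
Step 44: x=[4.8605] v=[-1.9242]
Step 45: x=[4.7654] v=[-1.9023]
Step 46: x=[4.6715] v=[-1.8772]
Step 47: x=[4.5791] v=[-1.8489]
Step 48: x=[4.4882] v=[-1.8174]
Step 49: x=[4.3991] v=[-1.7828]
Step 50: x=[4.3118] v=[-1.7451]
Step 51: x=[4.2266] v=[-1.7045]
Step 52: x=[4.1436] v=[-1.6609]
Step 53: x=[4.0629] v=[-1.6145]
Step 54: x=[3.9846] v=[-1.5653]
Step 55: x=[3.9089] v=[-1.5135]
Step 56: x=[3.8359] v=[-1.4591]
Step 57: x=[3.7658] v=[-1.4022]
Step 58: x=[3.6987] v=[-1.3429]
v[0] did not become non-negative within 58 steps; using fallback time=2.9000

Answer: 2.9000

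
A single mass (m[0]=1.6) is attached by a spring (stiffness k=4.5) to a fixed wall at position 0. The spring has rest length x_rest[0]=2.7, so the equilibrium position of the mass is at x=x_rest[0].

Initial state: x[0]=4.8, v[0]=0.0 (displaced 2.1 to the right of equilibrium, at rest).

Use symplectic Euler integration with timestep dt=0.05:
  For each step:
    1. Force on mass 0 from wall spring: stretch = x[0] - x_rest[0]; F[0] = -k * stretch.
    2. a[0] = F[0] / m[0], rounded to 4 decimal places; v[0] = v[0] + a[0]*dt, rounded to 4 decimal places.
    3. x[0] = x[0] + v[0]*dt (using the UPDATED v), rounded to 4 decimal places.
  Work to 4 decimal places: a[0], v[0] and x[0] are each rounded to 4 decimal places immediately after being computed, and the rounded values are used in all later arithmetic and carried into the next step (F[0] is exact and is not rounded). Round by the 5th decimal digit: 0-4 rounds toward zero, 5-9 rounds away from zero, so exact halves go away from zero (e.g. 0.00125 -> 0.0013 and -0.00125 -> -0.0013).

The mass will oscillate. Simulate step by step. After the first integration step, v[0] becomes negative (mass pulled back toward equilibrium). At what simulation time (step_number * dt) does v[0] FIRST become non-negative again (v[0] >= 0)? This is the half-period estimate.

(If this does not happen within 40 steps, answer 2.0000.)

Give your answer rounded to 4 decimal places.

Answer: 1.9000

Derivation:
Step 0: x=[4.8000] v=[0.0000]
Step 1: x=[4.7852] v=[-0.2953]
Step 2: x=[4.7558] v=[-0.5885]
Step 3: x=[4.7119] v=[-0.8776]
Step 4: x=[4.6539] v=[-1.1605]
Step 5: x=[4.5821] v=[-1.4353]
Step 6: x=[4.4971] v=[-1.7000]
Step 7: x=[4.3995] v=[-1.9527]
Step 8: x=[4.2899] v=[-2.1917]
Step 9: x=[4.1691] v=[-2.4153]
Step 10: x=[4.0380] v=[-2.6219]
Step 11: x=[3.8975] v=[-2.8101]
Step 12: x=[3.7486] v=[-2.9785]
Step 13: x=[3.5923] v=[-3.1260]
Step 14: x=[3.4297] v=[-3.2515]
Step 15: x=[3.2620] v=[-3.3541]
Step 16: x=[3.0903] v=[-3.4331]
Step 17: x=[2.9159] v=[-3.4880]
Step 18: x=[2.7400] v=[-3.5184]
Step 19: x=[2.5638] v=[-3.5240]
Step 20: x=[2.3886] v=[-3.5048]
Step 21: x=[2.2156] v=[-3.4610]
Step 22: x=[2.0460] v=[-3.3929]
Step 23: x=[1.8810] v=[-3.3009]
Step 24: x=[1.7217] v=[-3.1857]
Step 25: x=[1.5693] v=[-3.0481]
Step 26: x=[1.4248] v=[-2.8891]
Step 27: x=[1.2893] v=[-2.7098]
Step 28: x=[1.1637] v=[-2.5114]
Step 29: x=[1.0489] v=[-2.2954]
Step 30: x=[0.9457] v=[-2.0632]
Step 31: x=[0.8549] v=[-1.8165]
Step 32: x=[0.7771] v=[-1.5570]
Step 33: x=[0.7128] v=[-1.2866]
Step 34: x=[0.6624] v=[-1.0072]
Step 35: x=[0.6264] v=[-0.7207]
Step 36: x=[0.6049] v=[-0.4291]
Step 37: x=[0.5982] v=[-0.1345]
Step 38: x=[0.6063] v=[0.1611]
First v>=0 after going negative at step 38, time=1.9000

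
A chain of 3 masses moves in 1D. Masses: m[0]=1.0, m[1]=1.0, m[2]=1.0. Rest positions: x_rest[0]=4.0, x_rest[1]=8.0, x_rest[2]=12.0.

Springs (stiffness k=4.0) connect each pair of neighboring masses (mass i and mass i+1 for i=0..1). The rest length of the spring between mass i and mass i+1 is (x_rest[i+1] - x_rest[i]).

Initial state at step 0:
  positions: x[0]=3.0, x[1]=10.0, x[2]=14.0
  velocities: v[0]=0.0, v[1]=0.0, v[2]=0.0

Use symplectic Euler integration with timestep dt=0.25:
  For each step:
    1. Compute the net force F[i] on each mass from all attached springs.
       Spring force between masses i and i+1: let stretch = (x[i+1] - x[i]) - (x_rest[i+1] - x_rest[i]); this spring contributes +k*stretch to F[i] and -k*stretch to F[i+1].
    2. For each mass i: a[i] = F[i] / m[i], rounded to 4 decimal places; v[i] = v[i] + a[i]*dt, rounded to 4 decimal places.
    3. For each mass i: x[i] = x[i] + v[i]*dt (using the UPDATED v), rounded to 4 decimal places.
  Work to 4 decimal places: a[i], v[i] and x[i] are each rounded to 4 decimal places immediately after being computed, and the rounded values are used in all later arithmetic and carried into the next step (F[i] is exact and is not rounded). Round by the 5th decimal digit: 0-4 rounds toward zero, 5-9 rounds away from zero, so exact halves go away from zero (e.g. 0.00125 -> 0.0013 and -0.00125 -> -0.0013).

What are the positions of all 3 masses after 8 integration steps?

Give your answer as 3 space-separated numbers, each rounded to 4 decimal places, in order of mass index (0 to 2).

Step 0: x=[3.0000 10.0000 14.0000] v=[0.0000 0.0000 0.0000]
Step 1: x=[3.7500 9.2500 14.0000] v=[3.0000 -3.0000 0.0000]
Step 2: x=[4.8750 8.3125 13.8125] v=[4.5000 -3.7500 -0.7500]
Step 3: x=[5.8594 7.8906 13.2500] v=[3.9375 -1.6875 -2.2500]
Step 4: x=[6.3516 8.3008 12.3477] v=[1.9687 1.6407 -3.6094]
Step 5: x=[6.3311 9.2354 11.4336] v=[-0.0821 3.7384 -3.6563]
Step 6: x=[6.0367 9.9935 10.9700] v=[-1.1778 3.0323 -1.8545]
Step 7: x=[5.7315 10.0065 11.2623] v=[-1.2210 0.0520 1.1690]
Step 8: x=[5.4950 9.2647 12.2406] v=[-0.9460 -2.9672 3.9132]

Answer: 5.4950 9.2647 12.2406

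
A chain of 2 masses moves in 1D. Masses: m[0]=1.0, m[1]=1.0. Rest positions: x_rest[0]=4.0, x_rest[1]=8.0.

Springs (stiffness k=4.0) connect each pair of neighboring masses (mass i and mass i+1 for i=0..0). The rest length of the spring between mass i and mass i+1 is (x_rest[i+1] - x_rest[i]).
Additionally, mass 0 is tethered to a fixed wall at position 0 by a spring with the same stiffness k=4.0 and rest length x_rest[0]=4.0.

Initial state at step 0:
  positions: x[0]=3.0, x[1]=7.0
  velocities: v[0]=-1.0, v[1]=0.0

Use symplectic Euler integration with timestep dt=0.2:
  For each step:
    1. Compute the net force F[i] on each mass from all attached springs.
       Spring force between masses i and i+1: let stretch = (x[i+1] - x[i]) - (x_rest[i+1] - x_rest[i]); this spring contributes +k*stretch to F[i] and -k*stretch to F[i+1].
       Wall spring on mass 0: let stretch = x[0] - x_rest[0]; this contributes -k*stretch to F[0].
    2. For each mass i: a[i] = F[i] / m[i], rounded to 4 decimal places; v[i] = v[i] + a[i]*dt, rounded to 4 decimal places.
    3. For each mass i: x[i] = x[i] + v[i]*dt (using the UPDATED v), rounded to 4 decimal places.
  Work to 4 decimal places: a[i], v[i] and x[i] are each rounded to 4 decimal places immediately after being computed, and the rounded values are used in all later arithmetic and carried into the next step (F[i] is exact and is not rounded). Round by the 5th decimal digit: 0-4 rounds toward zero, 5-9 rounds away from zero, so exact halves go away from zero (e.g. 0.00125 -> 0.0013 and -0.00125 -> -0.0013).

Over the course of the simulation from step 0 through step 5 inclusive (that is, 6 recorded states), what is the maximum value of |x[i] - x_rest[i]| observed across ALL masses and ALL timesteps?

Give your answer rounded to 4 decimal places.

Step 0: x=[3.0000 7.0000] v=[-1.0000 0.0000]
Step 1: x=[2.9600 7.0000] v=[-0.2000 0.0000]
Step 2: x=[3.0928 6.9936] v=[0.6640 -0.0320]
Step 3: x=[3.3549 7.0031] v=[1.3104 0.0474]
Step 4: x=[3.6639 7.0689] v=[1.5450 0.3288]
Step 5: x=[3.9315 7.2299] v=[1.3379 0.8048]
Max displacement = 1.0400

Answer: 1.0400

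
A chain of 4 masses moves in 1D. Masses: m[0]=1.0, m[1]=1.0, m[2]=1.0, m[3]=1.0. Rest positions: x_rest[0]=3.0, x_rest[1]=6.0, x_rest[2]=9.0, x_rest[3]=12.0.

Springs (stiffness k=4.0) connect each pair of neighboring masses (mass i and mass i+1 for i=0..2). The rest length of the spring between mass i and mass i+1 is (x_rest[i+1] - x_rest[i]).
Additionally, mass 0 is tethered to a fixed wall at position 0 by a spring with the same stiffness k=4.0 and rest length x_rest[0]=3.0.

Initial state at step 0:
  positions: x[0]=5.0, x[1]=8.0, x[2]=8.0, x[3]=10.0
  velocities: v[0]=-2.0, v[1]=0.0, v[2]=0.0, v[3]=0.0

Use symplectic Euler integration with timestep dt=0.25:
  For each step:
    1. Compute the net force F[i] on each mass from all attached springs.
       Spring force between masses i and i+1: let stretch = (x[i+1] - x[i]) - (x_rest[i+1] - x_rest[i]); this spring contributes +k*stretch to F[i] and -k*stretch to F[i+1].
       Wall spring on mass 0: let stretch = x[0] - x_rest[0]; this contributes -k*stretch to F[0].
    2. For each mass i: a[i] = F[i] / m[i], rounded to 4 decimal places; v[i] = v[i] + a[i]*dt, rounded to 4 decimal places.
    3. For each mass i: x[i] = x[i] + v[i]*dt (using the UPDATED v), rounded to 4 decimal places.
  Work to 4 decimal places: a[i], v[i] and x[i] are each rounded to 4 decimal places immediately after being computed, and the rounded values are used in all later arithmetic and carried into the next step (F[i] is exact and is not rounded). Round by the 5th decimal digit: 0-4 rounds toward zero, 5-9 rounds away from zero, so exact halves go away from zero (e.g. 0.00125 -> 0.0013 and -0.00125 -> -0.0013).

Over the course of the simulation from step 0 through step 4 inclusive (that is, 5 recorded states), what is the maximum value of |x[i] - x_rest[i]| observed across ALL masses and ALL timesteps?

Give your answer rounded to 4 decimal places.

Step 0: x=[5.0000 8.0000 8.0000 10.0000] v=[-2.0000 0.0000 0.0000 0.0000]
Step 1: x=[4.0000 7.2500 8.5000 10.2500] v=[-4.0000 -3.0000 2.0000 1.0000]
Step 2: x=[2.8125 6.0000 9.1250 10.8125] v=[-4.7500 -5.0000 2.5000 2.2500]
Step 3: x=[1.7188 4.7344 9.3906 11.7031] v=[-4.3750 -5.0625 1.0625 3.5625]
Step 4: x=[0.9493 3.8789 9.0703 12.7656] v=[-3.0782 -3.4219 -1.2812 4.2500]
Max displacement = 2.1211

Answer: 2.1211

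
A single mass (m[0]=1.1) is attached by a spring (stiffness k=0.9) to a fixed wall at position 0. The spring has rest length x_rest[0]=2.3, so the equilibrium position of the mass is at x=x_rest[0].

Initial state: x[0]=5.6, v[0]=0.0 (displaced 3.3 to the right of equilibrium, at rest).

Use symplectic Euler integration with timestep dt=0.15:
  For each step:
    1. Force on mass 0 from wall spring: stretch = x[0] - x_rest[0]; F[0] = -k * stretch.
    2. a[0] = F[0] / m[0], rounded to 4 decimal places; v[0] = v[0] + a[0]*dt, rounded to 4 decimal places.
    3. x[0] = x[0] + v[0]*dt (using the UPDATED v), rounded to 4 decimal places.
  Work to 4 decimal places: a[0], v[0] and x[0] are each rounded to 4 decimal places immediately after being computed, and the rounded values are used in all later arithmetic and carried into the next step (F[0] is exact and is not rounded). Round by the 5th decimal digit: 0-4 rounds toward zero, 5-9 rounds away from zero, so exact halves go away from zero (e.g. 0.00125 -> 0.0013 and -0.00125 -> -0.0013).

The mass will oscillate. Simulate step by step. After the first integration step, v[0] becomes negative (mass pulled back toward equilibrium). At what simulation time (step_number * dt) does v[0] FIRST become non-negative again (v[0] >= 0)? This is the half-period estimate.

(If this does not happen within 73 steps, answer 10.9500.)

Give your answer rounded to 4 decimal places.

Answer: 3.6000

Derivation:
Step 0: x=[5.6000] v=[0.0000]
Step 1: x=[5.5393] v=[-0.4050]
Step 2: x=[5.4189] v=[-0.8025]
Step 3: x=[5.2411] v=[-1.1853]
Step 4: x=[5.0092] v=[-1.5463]
Step 5: x=[4.7274] v=[-1.8788]
Step 6: x=[4.4009] v=[-2.1767]
Step 7: x=[4.0357] v=[-2.4345]
Step 8: x=[3.6386] v=[-2.6475]
Step 9: x=[3.2168] v=[-2.8118]
Step 10: x=[2.7782] v=[-2.9243]
Step 11: x=[2.3308] v=[-2.9830]
Step 12: x=[1.8828] v=[-2.9868]
Step 13: x=[1.4425] v=[-2.9356]
Step 14: x=[1.0179] v=[-2.8304]
Step 15: x=[0.6169] v=[-2.6731]
Step 16: x=[0.2469] v=[-2.4665]
Step 17: x=[-0.0853] v=[-2.2145]
Step 18: x=[-0.3736] v=[-1.9218]
Step 19: x=[-0.6127] v=[-1.5937]
Step 20: x=[-0.7981] v=[-1.2362]
Step 21: x=[-0.9265] v=[-0.8560]
Step 22: x=[-0.9955] v=[-0.4600]
Step 23: x=[-1.0038] v=[-0.0556]
Step 24: x=[-0.9513] v=[0.3499]
First v>=0 after going negative at step 24, time=3.6000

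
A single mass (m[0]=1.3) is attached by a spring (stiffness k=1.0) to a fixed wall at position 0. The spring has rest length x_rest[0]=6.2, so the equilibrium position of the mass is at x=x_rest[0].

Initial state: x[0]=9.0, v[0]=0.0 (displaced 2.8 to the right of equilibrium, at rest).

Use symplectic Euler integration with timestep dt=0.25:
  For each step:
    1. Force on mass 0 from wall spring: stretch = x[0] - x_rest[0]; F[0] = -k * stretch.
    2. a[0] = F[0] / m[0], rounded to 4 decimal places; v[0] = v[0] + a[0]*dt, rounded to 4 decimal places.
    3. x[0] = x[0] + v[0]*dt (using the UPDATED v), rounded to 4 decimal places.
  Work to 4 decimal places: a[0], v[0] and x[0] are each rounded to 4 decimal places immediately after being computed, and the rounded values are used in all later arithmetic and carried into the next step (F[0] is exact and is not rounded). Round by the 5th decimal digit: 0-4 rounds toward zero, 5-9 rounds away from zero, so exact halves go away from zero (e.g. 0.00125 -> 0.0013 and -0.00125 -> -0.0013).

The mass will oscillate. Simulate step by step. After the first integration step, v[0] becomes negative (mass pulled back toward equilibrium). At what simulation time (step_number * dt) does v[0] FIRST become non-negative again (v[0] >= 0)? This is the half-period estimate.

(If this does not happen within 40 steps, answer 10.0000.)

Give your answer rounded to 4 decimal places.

Step 0: x=[9.0000] v=[0.0000]
Step 1: x=[8.8654] v=[-0.5385]
Step 2: x=[8.6026] v=[-1.0511]
Step 3: x=[8.2243] v=[-1.5132]
Step 4: x=[7.7487] v=[-1.9025]
Step 5: x=[7.1986] v=[-2.2003]
Step 6: x=[6.6005] v=[-2.3924]
Step 7: x=[5.9832] v=[-2.4694]
Step 8: x=[5.3763] v=[-2.4277]
Step 9: x=[4.8090] v=[-2.2693]
Step 10: x=[4.3086] v=[-2.0018]
Step 11: x=[3.8991] v=[-1.6381]
Step 12: x=[3.6002] v=[-1.1956]
Step 13: x=[3.4263] v=[-0.6957]
Step 14: x=[3.3857] v=[-0.1623]
Step 15: x=[3.4804] v=[0.3789]
First v>=0 after going negative at step 15, time=3.7500

Answer: 3.7500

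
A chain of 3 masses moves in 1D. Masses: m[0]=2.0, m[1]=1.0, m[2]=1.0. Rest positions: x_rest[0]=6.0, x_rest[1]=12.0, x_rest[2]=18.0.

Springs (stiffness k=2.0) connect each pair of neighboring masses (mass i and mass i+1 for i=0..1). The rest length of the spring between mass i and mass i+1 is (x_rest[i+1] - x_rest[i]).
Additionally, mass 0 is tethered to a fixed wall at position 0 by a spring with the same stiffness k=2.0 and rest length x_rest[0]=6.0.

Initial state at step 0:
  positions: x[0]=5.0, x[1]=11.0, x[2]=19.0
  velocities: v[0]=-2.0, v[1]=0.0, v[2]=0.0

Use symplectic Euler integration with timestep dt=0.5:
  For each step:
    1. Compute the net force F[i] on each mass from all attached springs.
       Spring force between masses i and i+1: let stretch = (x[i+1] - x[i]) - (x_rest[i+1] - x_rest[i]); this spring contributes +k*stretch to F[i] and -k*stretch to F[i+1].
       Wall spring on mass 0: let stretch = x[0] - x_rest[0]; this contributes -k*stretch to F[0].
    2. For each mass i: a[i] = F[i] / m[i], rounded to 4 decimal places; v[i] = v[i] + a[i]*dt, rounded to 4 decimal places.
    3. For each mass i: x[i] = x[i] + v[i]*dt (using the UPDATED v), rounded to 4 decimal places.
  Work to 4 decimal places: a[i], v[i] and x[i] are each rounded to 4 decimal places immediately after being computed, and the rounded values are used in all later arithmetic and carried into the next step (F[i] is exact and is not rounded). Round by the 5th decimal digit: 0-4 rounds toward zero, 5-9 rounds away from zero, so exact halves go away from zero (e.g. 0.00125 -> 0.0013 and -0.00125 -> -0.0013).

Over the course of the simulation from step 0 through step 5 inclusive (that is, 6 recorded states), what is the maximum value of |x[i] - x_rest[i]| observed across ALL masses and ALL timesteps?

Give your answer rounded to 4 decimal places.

Answer: 2.3671

Derivation:
Step 0: x=[5.0000 11.0000 19.0000] v=[-2.0000 0.0000 0.0000]
Step 1: x=[4.2500 12.0000 18.0000] v=[-1.5000 2.0000 -2.0000]
Step 2: x=[4.3750 12.1250 17.0000] v=[0.2500 0.2500 -2.0000]
Step 3: x=[5.3438 10.8125 16.5625] v=[1.9375 -2.6250 -0.8750]
Step 4: x=[6.3438 9.6407 16.2500] v=[2.0000 -2.3437 -0.6250]
Step 5: x=[6.5821 10.1251 15.6329] v=[0.4766 0.9687 -1.2343]
Max displacement = 2.3671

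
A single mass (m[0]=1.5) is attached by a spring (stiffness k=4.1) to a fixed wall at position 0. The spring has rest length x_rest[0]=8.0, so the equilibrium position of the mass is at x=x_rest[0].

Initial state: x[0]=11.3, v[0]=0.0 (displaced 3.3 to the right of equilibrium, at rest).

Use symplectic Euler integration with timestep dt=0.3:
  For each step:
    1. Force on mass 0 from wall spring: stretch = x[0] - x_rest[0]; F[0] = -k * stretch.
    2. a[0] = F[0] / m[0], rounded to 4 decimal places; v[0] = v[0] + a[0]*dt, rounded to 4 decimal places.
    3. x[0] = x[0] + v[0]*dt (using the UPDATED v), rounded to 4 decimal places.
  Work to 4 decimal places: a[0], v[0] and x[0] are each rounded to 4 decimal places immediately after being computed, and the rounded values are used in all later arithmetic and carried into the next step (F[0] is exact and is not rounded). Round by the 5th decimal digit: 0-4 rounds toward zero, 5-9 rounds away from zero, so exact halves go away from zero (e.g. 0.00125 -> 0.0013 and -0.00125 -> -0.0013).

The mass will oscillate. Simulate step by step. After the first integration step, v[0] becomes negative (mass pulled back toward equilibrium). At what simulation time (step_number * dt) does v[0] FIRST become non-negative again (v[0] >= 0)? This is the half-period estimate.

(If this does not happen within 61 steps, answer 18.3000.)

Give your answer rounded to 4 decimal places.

Step 0: x=[11.3000] v=[0.0000]
Step 1: x=[10.4882] v=[-2.7060]
Step 2: x=[9.0643] v=[-4.7463]
Step 3: x=[7.3786] v=[-5.6190]
Step 4: x=[5.8458] v=[-5.1095]
Step 5: x=[4.8429] v=[-3.3431]
Step 6: x=[4.6166] v=[-0.7543]
Step 7: x=[5.2226] v=[2.0201]
First v>=0 after going negative at step 7, time=2.1000

Answer: 2.1000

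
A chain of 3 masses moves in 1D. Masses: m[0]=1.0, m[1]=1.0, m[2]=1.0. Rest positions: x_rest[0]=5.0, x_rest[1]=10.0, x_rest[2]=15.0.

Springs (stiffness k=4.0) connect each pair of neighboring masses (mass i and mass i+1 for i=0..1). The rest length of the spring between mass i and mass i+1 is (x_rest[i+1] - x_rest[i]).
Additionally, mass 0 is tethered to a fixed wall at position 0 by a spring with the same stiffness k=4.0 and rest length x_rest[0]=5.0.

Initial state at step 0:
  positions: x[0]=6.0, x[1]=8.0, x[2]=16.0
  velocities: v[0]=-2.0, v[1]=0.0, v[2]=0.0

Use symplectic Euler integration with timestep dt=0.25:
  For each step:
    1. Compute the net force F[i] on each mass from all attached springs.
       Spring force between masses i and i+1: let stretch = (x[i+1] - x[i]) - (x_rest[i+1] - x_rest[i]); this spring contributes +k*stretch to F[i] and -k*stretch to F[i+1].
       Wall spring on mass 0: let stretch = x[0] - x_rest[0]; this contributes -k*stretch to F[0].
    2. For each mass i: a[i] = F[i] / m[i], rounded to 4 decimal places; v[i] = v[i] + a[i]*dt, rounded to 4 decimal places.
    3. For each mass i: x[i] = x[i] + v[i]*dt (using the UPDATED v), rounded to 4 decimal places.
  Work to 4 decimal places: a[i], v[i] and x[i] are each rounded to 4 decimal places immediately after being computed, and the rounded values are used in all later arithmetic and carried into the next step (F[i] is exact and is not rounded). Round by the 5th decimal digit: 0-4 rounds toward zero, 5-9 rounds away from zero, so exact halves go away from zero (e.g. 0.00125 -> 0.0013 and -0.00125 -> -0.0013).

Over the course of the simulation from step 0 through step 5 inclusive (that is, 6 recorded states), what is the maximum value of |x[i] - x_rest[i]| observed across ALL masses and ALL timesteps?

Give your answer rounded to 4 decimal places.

Answer: 2.0156

Derivation:
Step 0: x=[6.0000 8.0000 16.0000] v=[-2.0000 0.0000 0.0000]
Step 1: x=[4.5000 9.5000 15.2500] v=[-6.0000 6.0000 -3.0000]
Step 2: x=[3.1250 11.1875 14.3125] v=[-5.5000 6.7500 -3.7500]
Step 3: x=[2.9844 11.6406 13.8438] v=[-0.5625 1.8125 -1.8750]
Step 4: x=[4.2617 10.4805 14.0743] v=[5.1093 -4.6405 0.9218]
Step 5: x=[6.0283 8.6641 14.6563] v=[7.0664 -7.2655 2.3280]
Max displacement = 2.0156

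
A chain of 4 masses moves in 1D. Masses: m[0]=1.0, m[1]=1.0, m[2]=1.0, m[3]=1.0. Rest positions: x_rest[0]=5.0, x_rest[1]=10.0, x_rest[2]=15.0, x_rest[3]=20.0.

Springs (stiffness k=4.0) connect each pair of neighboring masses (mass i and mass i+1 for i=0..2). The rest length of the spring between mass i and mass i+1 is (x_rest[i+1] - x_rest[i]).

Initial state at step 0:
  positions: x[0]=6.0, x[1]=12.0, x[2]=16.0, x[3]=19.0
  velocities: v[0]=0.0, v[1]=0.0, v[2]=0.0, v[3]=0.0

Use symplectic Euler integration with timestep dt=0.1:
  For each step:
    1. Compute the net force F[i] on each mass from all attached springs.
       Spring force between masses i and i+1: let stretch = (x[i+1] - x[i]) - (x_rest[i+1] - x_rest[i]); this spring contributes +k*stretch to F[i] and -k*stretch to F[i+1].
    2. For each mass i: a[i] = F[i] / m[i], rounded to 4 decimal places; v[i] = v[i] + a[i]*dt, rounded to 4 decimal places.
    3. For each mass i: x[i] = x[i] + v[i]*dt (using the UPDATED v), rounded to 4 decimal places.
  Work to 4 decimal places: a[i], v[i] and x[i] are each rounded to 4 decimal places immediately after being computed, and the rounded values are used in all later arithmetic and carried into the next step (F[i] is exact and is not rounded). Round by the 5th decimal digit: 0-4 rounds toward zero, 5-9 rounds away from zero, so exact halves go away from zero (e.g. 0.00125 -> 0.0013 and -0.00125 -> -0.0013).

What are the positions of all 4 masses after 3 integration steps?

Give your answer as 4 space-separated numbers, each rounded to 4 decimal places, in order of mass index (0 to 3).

Answer: 6.2165 11.5514 15.7758 19.4563

Derivation:
Step 0: x=[6.0000 12.0000 16.0000 19.0000] v=[0.0000 0.0000 0.0000 0.0000]
Step 1: x=[6.0400 11.9200 15.9600 19.0800] v=[0.4000 -0.8000 -0.4000 0.8000]
Step 2: x=[6.1152 11.7664 15.8832 19.2352] v=[0.7520 -1.5360 -0.7680 1.5520]
Step 3: x=[6.2165 11.5514 15.7758 19.4563] v=[1.0125 -2.1498 -1.0739 2.2112]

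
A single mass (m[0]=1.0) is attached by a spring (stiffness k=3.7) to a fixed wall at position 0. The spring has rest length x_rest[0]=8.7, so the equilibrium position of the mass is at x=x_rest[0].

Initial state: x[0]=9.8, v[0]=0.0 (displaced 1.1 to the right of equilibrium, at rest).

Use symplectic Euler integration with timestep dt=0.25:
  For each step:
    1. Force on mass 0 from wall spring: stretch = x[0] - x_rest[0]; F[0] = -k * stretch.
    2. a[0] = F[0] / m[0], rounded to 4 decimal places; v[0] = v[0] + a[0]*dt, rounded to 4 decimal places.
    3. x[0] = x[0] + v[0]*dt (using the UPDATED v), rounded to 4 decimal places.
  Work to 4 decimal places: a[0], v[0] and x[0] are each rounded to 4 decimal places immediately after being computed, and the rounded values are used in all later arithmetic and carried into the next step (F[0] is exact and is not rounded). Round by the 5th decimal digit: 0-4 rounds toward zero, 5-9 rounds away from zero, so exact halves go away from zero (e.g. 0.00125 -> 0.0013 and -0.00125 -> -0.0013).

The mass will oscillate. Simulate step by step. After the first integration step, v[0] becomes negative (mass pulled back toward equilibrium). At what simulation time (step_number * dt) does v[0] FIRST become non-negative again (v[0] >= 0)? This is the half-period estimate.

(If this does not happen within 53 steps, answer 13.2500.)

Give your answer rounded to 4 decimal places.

Step 0: x=[9.8000] v=[0.0000]
Step 1: x=[9.5456] v=[-1.0175]
Step 2: x=[9.0957] v=[-1.7997]
Step 3: x=[8.5543] v=[-2.1657]
Step 4: x=[8.0466] v=[-2.0309]
Step 5: x=[7.6900] v=[-1.4265]
Step 6: x=[7.5669] v=[-0.4923]
Step 7: x=[7.7059] v=[0.5558]
First v>=0 after going negative at step 7, time=1.7500

Answer: 1.7500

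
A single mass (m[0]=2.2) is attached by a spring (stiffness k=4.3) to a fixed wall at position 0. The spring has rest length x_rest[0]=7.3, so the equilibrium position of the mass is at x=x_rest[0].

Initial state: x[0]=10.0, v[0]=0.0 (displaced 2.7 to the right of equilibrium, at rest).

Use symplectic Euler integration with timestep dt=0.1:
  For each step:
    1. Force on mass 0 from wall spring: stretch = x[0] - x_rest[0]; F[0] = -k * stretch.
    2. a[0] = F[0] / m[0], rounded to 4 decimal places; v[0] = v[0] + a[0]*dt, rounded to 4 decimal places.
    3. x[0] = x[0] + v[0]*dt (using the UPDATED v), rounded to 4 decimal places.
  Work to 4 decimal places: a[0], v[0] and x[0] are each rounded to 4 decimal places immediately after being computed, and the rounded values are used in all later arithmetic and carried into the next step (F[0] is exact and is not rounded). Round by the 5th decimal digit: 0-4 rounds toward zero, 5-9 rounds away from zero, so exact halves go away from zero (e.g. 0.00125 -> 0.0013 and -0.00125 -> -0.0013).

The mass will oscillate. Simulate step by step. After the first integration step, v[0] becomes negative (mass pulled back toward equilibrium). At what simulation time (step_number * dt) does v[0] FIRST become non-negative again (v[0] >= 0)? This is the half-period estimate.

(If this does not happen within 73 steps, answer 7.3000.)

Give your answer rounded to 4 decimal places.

Step 0: x=[10.0000] v=[0.0000]
Step 1: x=[9.9472] v=[-0.5277]
Step 2: x=[9.8427] v=[-1.0451]
Step 3: x=[9.6885] v=[-1.5421]
Step 4: x=[9.4876] v=[-2.0089]
Step 5: x=[9.2440] v=[-2.4365]
Step 6: x=[8.9624] v=[-2.8165]
Step 7: x=[8.6483] v=[-3.1414]
Step 8: x=[8.3078] v=[-3.4049]
Step 9: x=[7.9476] v=[-3.6019]
Step 10: x=[7.5748] v=[-3.7285]
Step 11: x=[7.1966] v=[-3.7822]
Step 12: x=[6.8204] v=[-3.7620]
Step 13: x=[6.4536] v=[-3.6683]
Step 14: x=[6.1033] v=[-3.5029]
Step 15: x=[5.7764] v=[-3.2690]
Step 16: x=[5.4793] v=[-2.9712]
Step 17: x=[5.2178] v=[-2.6153]
Step 18: x=[4.9970] v=[-2.2083]
Step 19: x=[4.8212] v=[-1.7582]
Step 20: x=[4.6938] v=[-1.2737]
Step 21: x=[4.6174] v=[-0.7643]
Step 22: x=[4.5934] v=[-0.2400]
Step 23: x=[4.6223] v=[0.2890]
First v>=0 after going negative at step 23, time=2.3000

Answer: 2.3000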